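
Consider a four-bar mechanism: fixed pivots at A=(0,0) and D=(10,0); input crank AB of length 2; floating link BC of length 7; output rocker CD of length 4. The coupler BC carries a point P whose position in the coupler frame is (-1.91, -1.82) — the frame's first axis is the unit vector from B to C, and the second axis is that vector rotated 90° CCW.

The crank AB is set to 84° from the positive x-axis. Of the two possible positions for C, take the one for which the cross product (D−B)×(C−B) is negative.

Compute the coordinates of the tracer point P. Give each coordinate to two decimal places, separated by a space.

-2.35 1.36

A=(0,0), D=(10.00,0)
B = A + 2.00·(cos84°, sin84°) = (0.2091, 1.9890)
|BD| = 9.9909
circle(B,7.00) ∩ circle(D,4.00): a=6.6470, h=2.1950
  candidates: C₊=(7.1599,2.8168) cross=21.930; C₋=(6.2860,-1.4853) cross=-21.930
  mode - wants cross < 0 → take C=(6.2860,-1.4853) (cross=-21.930)
ex = (C−B)/|BC| = (0.8681,-0.4963); ey = (0.4963,0.8681)
P = B + -1.91·ex + -1.82·ey = (-2.3524,1.3570)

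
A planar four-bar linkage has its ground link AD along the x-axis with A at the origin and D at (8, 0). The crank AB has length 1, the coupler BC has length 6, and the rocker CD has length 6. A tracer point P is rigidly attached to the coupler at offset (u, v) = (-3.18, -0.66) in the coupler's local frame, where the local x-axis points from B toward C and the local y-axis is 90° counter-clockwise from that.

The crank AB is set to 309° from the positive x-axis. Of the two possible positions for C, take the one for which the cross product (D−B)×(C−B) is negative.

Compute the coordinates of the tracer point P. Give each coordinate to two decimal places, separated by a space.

A=(0,0), D=(8.00,0)
B = A + 1.00·(cos309°, sin309°) = (0.6293, -0.7771)
|BD| = 7.4115
circle(B,6.00) ∩ circle(D,6.00): a=3.7058, h=4.7188
  candidates: C₊=(3.8199,4.3042) cross=34.974; C₋=(4.8095,-5.0814) cross=-34.974
  mode - wants cross < 0 → take C=(4.8095,-5.0814) (cross=-34.974)
ex = (C−B)/|BC| = (0.6967,-0.7174); ey = (0.7174,0.6967)
P = B + -3.18·ex + -0.66·ey = (-2.0596,1.0443)

-2.06 1.04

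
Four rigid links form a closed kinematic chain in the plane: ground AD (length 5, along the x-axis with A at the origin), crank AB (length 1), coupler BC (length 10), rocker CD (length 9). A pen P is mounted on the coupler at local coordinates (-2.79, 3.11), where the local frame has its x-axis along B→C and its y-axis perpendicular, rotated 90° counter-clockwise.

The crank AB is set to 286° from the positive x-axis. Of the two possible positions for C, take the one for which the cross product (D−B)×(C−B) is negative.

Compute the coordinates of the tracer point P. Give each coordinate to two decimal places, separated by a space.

A=(0,0), D=(5.00,0)
B = A + 1.00·(cos286°, sin286°) = (0.2756, -0.9613)
|BD| = 4.8212
circle(B,10.00) ∩ circle(D,9.00): a=4.3811, h=8.9892
  candidates: C₊=(2.7764,8.7210) cross=43.339; C₋=(6.3610,-8.8965) cross=-43.339
  mode - wants cross < 0 → take C=(6.3610,-8.8965) (cross=-43.339)
ex = (C−B)/|BC| = (0.6085,-0.7935); ey = (0.7935,0.6085)
P = B + -2.79·ex + 3.11·ey = (1.0457,3.1452)

1.05 3.15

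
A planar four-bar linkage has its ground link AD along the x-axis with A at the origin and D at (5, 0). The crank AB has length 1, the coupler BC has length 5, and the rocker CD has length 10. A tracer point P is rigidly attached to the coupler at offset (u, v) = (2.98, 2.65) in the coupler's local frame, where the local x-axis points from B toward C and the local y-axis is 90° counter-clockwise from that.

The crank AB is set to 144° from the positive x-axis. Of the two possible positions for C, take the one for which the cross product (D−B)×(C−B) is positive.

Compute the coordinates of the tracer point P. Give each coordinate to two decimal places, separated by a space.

A=(0,0), D=(5.00,0)
B = A + 1.00·(cos144°, sin144°) = (-0.8090, 0.5878)
|BD| = 5.8387
circle(B,5.00) ∩ circle(D,10.00): a=-3.5033, h=3.5674
  candidates: C₊=(-3.9354,4.4898) cross=20.829; C₋=(-4.6537,-2.6088) cross=-20.829
  mode + wants cross > 0 → take C=(-3.9354,4.4898) (cross=20.829)
ex = (C−B)/|BC| = (-0.6253,0.7804); ey = (-0.7804,-0.6253)
P = B + 2.98·ex + 2.65·ey = (-4.7404,1.2564)

-4.74 1.26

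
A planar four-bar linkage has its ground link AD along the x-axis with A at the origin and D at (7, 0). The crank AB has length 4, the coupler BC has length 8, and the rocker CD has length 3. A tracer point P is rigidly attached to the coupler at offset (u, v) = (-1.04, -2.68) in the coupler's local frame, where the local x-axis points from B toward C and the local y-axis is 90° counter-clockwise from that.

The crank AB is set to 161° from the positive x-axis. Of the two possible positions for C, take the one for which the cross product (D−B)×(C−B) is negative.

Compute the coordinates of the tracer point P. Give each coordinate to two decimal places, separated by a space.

-5.38 -1.09

A=(0,0), D=(7.00,0)
B = A + 4.00·(cos161°, sin161°) = (-3.7821, 1.3023)
|BD| = 10.8604
circle(B,8.00) ∩ circle(D,3.00): a=7.9623, h=0.7753
  candidates: C₊=(4.2158,1.1172) cross=8.420; C₋=(4.0299,-0.4222) cross=-8.420
  mode - wants cross < 0 → take C=(4.0299,-0.4222) (cross=-8.420)
ex = (C−B)/|BC| = (0.9765,-0.2156); ey = (0.2156,0.9765)
P = B + -1.04·ex + -2.68·ey = (-5.3753,-1.0905)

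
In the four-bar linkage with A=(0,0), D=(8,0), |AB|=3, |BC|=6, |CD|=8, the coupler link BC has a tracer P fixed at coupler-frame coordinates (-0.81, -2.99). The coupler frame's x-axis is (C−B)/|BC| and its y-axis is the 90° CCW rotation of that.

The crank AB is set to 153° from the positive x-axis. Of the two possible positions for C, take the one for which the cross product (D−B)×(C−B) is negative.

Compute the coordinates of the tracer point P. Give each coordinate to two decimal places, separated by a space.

-5.58 0.28

A=(0,0), D=(8.00,0)
B = A + 3.00·(cos153°, sin153°) = (-2.6730, 1.3620)
|BD| = 10.7596
circle(B,6.00) ∩ circle(D,8.00): a=4.0786, h=4.4006
  candidates: C₊=(1.9298,5.2108) cross=47.348; C₋=(0.8158,-3.5195) cross=-47.348
  mode - wants cross < 0 → take C=(0.8158,-3.5195) (cross=-47.348)
ex = (C−B)/|BC| = (0.5815,-0.8136); ey = (0.8136,0.5815)
P = B + -0.81·ex + -2.99·ey = (-5.5766,0.2824)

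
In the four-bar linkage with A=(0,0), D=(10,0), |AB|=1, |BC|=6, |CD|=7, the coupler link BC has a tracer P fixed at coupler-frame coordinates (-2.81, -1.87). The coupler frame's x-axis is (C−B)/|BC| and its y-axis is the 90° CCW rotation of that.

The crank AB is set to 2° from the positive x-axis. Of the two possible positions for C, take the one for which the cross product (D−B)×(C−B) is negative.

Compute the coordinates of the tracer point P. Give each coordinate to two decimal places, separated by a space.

A=(0,0), D=(10.00,0)
B = A + 1.00·(cos2°, sin2°) = (0.9994, 0.0349)
|BD| = 9.0007
circle(B,6.00) ∩ circle(D,7.00): a=3.7782, h=4.6611
  candidates: C₊=(4.7956,4.6813) cross=41.953; C₋=(4.7595,-4.6408) cross=-41.953
  mode - wants cross < 0 → take C=(4.7595,-4.6408) (cross=-41.953)
ex = (C−B)/|BC| = (0.6267,-0.7793); ey = (0.7793,0.6267)
P = B + -2.81·ex + -1.87·ey = (-2.2188,1.0528)

-2.22 1.05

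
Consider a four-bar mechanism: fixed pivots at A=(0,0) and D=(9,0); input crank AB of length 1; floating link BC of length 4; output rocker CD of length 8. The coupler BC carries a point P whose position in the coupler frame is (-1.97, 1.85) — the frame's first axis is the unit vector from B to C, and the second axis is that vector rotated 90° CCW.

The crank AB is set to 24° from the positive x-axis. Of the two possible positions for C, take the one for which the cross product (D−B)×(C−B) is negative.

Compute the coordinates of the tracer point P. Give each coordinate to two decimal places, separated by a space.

2.28 2.74

A=(0,0), D=(9.00,0)
B = A + 1.00·(cos24°, sin24°) = (0.9135, 0.4067)
|BD| = 8.0967
circle(B,4.00) ∩ circle(D,8.00): a=1.0842, h=3.8503
  candidates: C₊=(2.1898,4.1977) cross=31.174; C₋=(1.8029,-3.4931) cross=-31.174
  mode - wants cross < 0 → take C=(1.8029,-3.4931) (cross=-31.174)
ex = (C−B)/|BC| = (0.2223,-0.9750); ey = (0.9750,0.2223)
P = B + -1.97·ex + 1.85·ey = (2.2792,2.7388)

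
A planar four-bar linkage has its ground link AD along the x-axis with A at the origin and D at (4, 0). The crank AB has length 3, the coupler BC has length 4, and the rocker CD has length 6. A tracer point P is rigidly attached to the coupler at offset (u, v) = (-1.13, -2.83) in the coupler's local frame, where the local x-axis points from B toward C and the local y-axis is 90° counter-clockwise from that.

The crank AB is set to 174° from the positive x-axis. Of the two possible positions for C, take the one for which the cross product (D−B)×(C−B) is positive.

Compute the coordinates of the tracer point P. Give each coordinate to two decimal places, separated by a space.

A=(0,0), D=(4.00,0)
B = A + 3.00·(cos174°, sin174°) = (-2.9836, 0.3136)
|BD| = 6.9906
circle(B,4.00) ∩ circle(D,6.00): a=2.0648, h=3.4259
  candidates: C₊=(-0.7672,3.6434) cross=23.949; C₋=(-1.0745,-3.2015) cross=-23.949
  mode + wants cross > 0 → take C=(-0.7672,3.6434) (cross=23.949)
ex = (C−B)/|BC| = (0.5541,0.8324); ey = (-0.8324,0.5541)
P = B + -1.13·ex + -2.83·ey = (-1.2539,-2.1952)

-1.25 -2.20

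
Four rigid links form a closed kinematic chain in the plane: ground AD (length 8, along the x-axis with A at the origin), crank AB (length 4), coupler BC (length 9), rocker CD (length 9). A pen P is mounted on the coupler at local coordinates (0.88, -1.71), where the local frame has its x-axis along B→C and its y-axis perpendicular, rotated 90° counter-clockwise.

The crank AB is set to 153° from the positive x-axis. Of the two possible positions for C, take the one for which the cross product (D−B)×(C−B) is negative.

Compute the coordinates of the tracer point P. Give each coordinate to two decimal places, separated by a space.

-4.56 0.17

A=(0,0), D=(8.00,0)
B = A + 4.00·(cos153°, sin153°) = (-3.5640, 1.8160)
|BD| = 11.7057
circle(B,9.00) ∩ circle(D,9.00): a=5.8529, h=6.8370
  candidates: C₊=(3.2786,7.6622) cross=80.032; C₋=(1.1573,-5.8462) cross=-80.032
  mode - wants cross < 0 → take C=(1.1573,-5.8462) (cross=-80.032)
ex = (C−B)/|BC| = (0.5246,-0.8514); ey = (0.8514,0.5246)
P = B + 0.88·ex + -1.71·ey = (-4.5582,0.1697)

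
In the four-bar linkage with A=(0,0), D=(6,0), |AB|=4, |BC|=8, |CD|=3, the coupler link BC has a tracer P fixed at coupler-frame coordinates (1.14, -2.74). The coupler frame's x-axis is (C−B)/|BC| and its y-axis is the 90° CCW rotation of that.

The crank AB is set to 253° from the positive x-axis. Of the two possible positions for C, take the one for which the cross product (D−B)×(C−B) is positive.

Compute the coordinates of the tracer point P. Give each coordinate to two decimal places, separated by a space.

1.65 -4.74

A=(0,0), D=(6.00,0)
B = A + 4.00·(cos253°, sin253°) = (-1.1695, -3.8252)
|BD| = 8.1261
circle(B,8.00) ∩ circle(D,3.00): a=7.4472, h=2.9222
  candidates: C₊=(4.0255,2.2586) cross=23.746; C₋=(6.7766,-2.8977) cross=-23.746
  mode + wants cross > 0 → take C=(4.0255,2.2586) (cross=23.746)
ex = (C−B)/|BC| = (0.6494,0.7605); ey = (-0.7605,0.6494)
P = B + 1.14·ex + -2.74·ey = (1.6545,-4.7375)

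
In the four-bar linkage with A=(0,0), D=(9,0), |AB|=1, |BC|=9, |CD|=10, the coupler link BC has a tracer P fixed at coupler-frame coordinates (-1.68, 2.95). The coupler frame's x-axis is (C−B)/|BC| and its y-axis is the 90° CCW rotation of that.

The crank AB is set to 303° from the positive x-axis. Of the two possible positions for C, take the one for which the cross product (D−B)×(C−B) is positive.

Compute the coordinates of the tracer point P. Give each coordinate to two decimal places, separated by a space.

A=(0,0), D=(9.00,0)
B = A + 1.00·(cos303°, sin303°) = (0.5446, -0.8387)
|BD| = 8.4969
circle(B,9.00) ∩ circle(D,10.00): a=3.1304, h=8.4381
  candidates: C₊=(2.8269,7.8672) cross=71.697; C₋=(4.4926,-8.9265) cross=-71.697
  mode + wants cross > 0 → take C=(2.8269,7.8672) (cross=71.697)
ex = (C−B)/|BC| = (0.2536,0.9673); ey = (-0.9673,0.2536)
P = B + -1.68·ex + 2.95·ey = (-2.7350,-1.7157)

-2.73 -1.72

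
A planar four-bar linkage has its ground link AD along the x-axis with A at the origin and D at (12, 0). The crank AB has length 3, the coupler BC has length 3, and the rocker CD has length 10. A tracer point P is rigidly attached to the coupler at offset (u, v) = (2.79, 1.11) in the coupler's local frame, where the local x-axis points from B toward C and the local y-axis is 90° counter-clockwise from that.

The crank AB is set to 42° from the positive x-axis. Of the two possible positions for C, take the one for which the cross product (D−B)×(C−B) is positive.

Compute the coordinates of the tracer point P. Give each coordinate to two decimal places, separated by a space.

A=(0,0), D=(12.00,0)
B = A + 3.00·(cos42°, sin42°) = (2.2294, 2.0074)
|BD| = 9.9746
circle(B,3.00) ∩ circle(D,10.00): a=0.4258, h=2.9696
  candidates: C₊=(3.2441,4.8306) cross=29.621; C₋=(2.0488,-0.9872) cross=-29.621
  mode + wants cross > 0 → take C=(3.2441,4.8306) (cross=29.621)
ex = (C−B)/|BC| = (0.3382,0.9411); ey = (-0.9411,0.3382)
P = B + 2.79·ex + 1.11·ey = (2.1285,5.0084)

2.13 5.01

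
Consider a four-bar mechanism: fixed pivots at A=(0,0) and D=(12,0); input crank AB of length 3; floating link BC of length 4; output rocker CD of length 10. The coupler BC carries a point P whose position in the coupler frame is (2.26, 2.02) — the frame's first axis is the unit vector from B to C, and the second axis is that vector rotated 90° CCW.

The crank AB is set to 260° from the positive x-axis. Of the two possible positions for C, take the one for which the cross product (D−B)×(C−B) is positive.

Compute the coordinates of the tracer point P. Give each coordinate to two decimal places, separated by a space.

-0.66 0.07

A=(0,0), D=(12.00,0)
B = A + 3.00·(cos260°, sin260°) = (-0.5209, -2.9544)
|BD| = 12.8648
circle(B,4.00) ∩ circle(D,10.00): a=3.1677, h=2.4425
  candidates: C₊=(2.0011,0.1503) cross=31.422; C₋=(3.1230,-4.6042) cross=-31.422
  mode + wants cross > 0 → take C=(2.0011,0.1503) (cross=31.422)
ex = (C−B)/|BC| = (0.6305,0.7762); ey = (-0.7762,0.6305)
P = B + 2.26·ex + 2.02·ey = (-0.6638,0.0734)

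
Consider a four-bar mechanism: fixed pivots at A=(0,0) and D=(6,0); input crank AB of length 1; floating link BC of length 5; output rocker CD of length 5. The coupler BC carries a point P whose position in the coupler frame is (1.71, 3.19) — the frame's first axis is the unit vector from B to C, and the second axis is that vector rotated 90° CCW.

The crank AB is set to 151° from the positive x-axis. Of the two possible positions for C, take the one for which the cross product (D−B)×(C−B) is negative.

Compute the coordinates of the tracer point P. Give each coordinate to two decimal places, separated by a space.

A=(0,0), D=(6.00,0)
B = A + 1.00·(cos151°, sin151°) = (-0.8746, 0.4848)
|BD| = 6.8917
circle(B,5.00) ∩ circle(D,5.00): a=3.4458, h=3.6230
  candidates: C₊=(2.8176,3.8564) cross=24.969; C₋=(2.3078,-3.3716) cross=-24.969
  mode - wants cross < 0 → take C=(2.3078,-3.3716) (cross=-24.969)
ex = (C−B)/|BC| = (0.6365,-0.7713); ey = (0.7713,0.6365)
P = B + 1.71·ex + 3.19·ey = (2.6742,1.1963)

2.67 1.20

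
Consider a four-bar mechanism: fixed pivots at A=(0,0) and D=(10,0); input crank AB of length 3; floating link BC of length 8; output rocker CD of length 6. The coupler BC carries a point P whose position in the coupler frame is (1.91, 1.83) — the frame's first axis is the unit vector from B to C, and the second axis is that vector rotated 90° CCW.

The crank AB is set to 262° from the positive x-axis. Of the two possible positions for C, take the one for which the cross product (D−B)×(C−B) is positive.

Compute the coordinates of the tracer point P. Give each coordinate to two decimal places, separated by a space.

-0.54 -0.33

A=(0,0), D=(10.00,0)
B = A + 3.00·(cos262°, sin262°) = (-0.4175, -2.9708)
|BD| = 10.8328
circle(B,8.00) ∩ circle(D,6.00): a=6.7088, h=4.3580
  candidates: C₊=(4.8389,3.0599) cross=47.210; C₋=(7.2292,-5.3219) cross=-47.210
  mode + wants cross > 0 → take C=(4.8389,3.0599) (cross=47.210)
ex = (C−B)/|BC| = (0.6571,0.7538); ey = (-0.7538,0.6571)
P = B + 1.91·ex + 1.83·ey = (-0.5421,-0.3286)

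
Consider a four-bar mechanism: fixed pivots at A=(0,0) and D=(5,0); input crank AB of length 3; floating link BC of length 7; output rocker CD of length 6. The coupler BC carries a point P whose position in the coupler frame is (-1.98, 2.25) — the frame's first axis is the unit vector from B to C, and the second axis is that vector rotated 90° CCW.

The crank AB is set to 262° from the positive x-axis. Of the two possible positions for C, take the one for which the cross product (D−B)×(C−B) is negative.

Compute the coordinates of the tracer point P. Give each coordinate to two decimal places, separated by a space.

-1.26 -0.09

A=(0,0), D=(5.00,0)
B = A + 3.00·(cos262°, sin262°) = (-0.4175, -2.9708)
|BD| = 6.1786
circle(B,7.00) ∩ circle(D,6.00): a=4.1413, h=5.6435
  candidates: C₊=(0.5001,3.9688) cross=34.869; C₋=(5.9272,-5.9279) cross=-34.869
  mode - wants cross < 0 → take C=(5.9272,-5.9279) (cross=-34.869)
ex = (C−B)/|BC| = (0.9064,-0.4224); ey = (0.4224,0.9064)
P = B + -1.98·ex + 2.25·ey = (-1.2617,-0.0950)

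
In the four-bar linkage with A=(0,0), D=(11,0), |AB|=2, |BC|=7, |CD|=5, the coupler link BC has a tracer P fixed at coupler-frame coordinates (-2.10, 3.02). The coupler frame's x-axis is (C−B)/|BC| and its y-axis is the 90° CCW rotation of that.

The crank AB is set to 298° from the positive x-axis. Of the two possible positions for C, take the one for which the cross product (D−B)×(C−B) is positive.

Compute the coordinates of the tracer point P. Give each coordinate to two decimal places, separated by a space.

A=(0,0), D=(11.00,0)
B = A + 2.00·(cos298°, sin298°) = (0.9389, -1.7659)
|BD| = 10.2149
circle(B,7.00) ∩ circle(D,5.00): a=6.2822, h=3.0877
  candidates: C₊=(6.5928,2.3614) cross=31.541; C₋=(7.6603,-3.7211) cross=-31.541
  mode + wants cross > 0 → take C=(6.5928,2.3614) (cross=31.541)
ex = (C−B)/|BC| = (0.8077,0.5896); ey = (-0.5896,0.8077)
P = B + -2.10·ex + 3.02·ey = (-2.5378,-0.5649)

-2.54 -0.56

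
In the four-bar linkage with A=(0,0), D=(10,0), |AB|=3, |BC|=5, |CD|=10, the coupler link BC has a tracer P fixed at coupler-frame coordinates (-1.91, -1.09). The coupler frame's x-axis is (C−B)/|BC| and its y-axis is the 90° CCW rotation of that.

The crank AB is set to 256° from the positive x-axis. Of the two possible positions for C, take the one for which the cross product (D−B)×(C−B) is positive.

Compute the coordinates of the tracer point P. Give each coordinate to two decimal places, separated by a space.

-0.01 -4.99

A=(0,0), D=(10.00,0)
B = A + 3.00·(cos256°, sin256°) = (-0.7258, -2.9109)
|BD| = 11.1137
circle(B,5.00) ∩ circle(D,10.00): a=2.1827, h=4.4984
  candidates: C₊=(0.2025,2.0022) cross=49.994; C₋=(2.5589,-6.6806) cross=-49.994
  mode + wants cross > 0 → take C=(0.2025,2.0022) (cross=49.994)
ex = (C−B)/|BC| = (0.1857,0.9826); ey = (-0.9826,0.1857)
P = B + -1.91·ex + -1.09·ey = (-0.0093,-4.9900)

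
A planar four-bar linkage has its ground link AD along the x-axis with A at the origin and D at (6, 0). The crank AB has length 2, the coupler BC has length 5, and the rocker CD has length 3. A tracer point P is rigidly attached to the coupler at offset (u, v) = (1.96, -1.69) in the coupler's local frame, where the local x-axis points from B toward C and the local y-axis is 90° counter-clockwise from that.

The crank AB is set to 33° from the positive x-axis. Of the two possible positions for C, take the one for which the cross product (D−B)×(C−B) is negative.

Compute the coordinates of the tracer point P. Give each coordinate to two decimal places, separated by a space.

1.62 -1.50

A=(0,0), D=(6.00,0)
B = A + 2.00·(cos33°, sin33°) = (1.6773, 1.0893)
|BD| = 4.4578
circle(B,5.00) ∩ circle(D,3.00): a=4.0235, h=2.9684
  candidates: C₊=(6.3042,2.9845) cross=13.233; C₋=(4.8535,-2.7723) cross=-13.233
  mode - wants cross < 0 → take C=(4.8535,-2.7723) (cross=-13.233)
ex = (C−B)/|BC| = (0.6352,-0.7723); ey = (0.7723,0.6352)
P = B + 1.96·ex + -1.69·ey = (1.6172,-1.4980)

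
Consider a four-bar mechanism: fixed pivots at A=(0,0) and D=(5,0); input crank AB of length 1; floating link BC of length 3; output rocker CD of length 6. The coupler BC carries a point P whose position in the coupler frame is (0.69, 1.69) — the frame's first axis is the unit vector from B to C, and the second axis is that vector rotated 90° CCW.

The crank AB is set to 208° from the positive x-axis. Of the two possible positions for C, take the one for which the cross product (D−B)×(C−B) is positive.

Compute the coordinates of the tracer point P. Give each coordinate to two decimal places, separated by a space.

A=(0,0), D=(5.00,0)
B = A + 1.00·(cos208°, sin208°) = (-0.8829, -0.4695)
|BD| = 5.9017
circle(B,3.00) ∩ circle(D,6.00): a=0.6633, h=2.9257
  candidates: C₊=(-0.4545,2.4998) cross=17.267; C₋=(0.0110,-3.3332) cross=-17.267
  mode + wants cross > 0 → take C=(-0.4545,2.4998) (cross=17.267)
ex = (C−B)/|BC| = (0.1428,0.9897); ey = (-0.9897,0.1428)
P = B + 0.69·ex + 1.69·ey = (-2.4571,0.4548)

-2.46 0.45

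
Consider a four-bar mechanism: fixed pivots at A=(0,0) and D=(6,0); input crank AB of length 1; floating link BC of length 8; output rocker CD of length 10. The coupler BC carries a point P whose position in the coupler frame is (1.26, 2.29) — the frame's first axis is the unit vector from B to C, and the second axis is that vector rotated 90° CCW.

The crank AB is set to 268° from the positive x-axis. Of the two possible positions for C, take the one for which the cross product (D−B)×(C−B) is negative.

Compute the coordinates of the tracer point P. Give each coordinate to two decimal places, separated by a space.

A=(0,0), D=(6.00,0)
B = A + 1.00·(cos268°, sin268°) = (-0.0349, -0.9994)
|BD| = 6.1171
circle(B,8.00) ∩ circle(D,10.00): a=0.1160, h=7.9992
  candidates: C₊=(-1.2274,6.9112) cross=48.932; C₋=(1.3864,-8.8721) cross=-48.932
  mode - wants cross < 0 → take C=(1.3864,-8.8721) (cross=-48.932)
ex = (C−B)/|BC| = (0.1777,-0.9841); ey = (0.9841,0.1777)
P = B + 1.26·ex + 2.29·ey = (2.4425,-1.8325)

2.44 -1.83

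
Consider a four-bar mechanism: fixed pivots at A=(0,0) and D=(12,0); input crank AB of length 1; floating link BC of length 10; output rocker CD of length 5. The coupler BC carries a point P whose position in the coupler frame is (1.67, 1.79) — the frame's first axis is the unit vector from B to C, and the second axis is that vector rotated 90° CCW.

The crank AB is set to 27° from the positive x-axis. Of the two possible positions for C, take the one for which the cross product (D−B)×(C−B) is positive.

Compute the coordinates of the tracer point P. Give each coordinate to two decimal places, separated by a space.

A=(0,0), D=(12.00,0)
B = A + 1.00·(cos27°, sin27°) = (0.8910, 0.4540)
|BD| = 11.1183
circle(B,10.00) ∩ circle(D,5.00): a=8.9320, h=4.4967
  candidates: C₊=(9.9991,4.5822) cross=49.995; C₋=(9.6319,-4.4036) cross=-49.995
  mode + wants cross > 0 → take C=(9.9991,4.5822) (cross=49.995)
ex = (C−B)/|BC| = (0.9108,0.4128); ey = (-0.4128,0.9108)
P = B + 1.67·ex + 1.79·ey = (1.6731,2.7738)

1.67 2.77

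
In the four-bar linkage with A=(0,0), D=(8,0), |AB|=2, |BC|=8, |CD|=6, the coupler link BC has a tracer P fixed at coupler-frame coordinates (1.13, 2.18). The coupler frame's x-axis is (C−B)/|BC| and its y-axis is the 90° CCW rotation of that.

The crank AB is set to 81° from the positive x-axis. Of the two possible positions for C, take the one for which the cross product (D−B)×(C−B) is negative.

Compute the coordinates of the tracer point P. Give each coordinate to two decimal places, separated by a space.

2.76 2.14

A=(0,0), D=(8.00,0)
B = A + 2.00·(cos81°, sin81°) = (0.3129, 1.9754)
|BD| = 7.9369
circle(B,8.00) ∩ circle(D,6.00): a=5.7324, h=5.5803
  candidates: C₊=(7.2537,5.9534) cross=44.290; C₋=(4.4760,-4.8561) cross=-44.290
  mode - wants cross < 0 → take C=(4.4760,-4.8561) (cross=-44.290)
ex = (C−B)/|BC| = (0.5204,-0.8539); ey = (0.8539,0.5204)
P = B + 1.13·ex + 2.18·ey = (2.7625,2.1449)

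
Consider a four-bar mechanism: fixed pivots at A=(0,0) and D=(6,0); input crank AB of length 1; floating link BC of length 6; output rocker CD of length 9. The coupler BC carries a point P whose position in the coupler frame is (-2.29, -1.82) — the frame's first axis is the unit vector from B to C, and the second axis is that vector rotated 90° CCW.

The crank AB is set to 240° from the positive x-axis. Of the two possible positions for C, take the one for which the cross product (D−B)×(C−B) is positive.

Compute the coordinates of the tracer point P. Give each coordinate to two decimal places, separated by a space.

1.66 -2.84

A=(0,0), D=(6.00,0)
B = A + 1.00·(cos240°, sin240°) = (-0.5000, -0.8660)
|BD| = 6.5574
circle(B,6.00) ∩ circle(D,9.00): a=-0.1525, h=5.9981
  candidates: C₊=(-1.4433,5.0594) cross=39.332; C₋=(0.1410,-6.8317) cross=-39.332
  mode + wants cross > 0 → take C=(-1.4433,5.0594) (cross=39.332)
ex = (C−B)/|BC| = (-0.1572,0.9876); ey = (-0.9876,-0.1572)
P = B + -2.29·ex + -1.82·ey = (1.6574,-2.8414)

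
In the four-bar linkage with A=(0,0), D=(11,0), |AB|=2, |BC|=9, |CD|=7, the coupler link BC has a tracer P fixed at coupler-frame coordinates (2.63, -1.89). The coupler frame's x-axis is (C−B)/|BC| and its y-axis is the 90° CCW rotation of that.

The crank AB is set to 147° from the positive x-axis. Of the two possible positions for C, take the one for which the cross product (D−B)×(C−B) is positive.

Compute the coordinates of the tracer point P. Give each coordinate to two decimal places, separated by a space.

1.53 0.61

A=(0,0), D=(11.00,0)
B = A + 2.00·(cos147°, sin147°) = (-1.6773, 1.0893)
|BD| = 12.7241
circle(B,9.00) ∩ circle(D,7.00): a=7.6195, h=4.7899
  candidates: C₊=(6.3242,5.2093) cross=60.947; C₋=(5.5041,-4.3354) cross=-60.947
  mode + wants cross > 0 → take C=(6.3242,5.2093) (cross=60.947)
ex = (C−B)/|BC| = (0.8891,0.4578); ey = (-0.4578,0.8891)
P = B + 2.63·ex + -1.89·ey = (1.5261,0.6129)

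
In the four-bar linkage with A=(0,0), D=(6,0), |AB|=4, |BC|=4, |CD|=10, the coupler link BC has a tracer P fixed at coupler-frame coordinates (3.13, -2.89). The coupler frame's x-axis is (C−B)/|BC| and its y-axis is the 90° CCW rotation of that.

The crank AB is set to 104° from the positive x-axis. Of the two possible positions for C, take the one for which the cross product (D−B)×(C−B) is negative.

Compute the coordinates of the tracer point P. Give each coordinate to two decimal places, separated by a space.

A=(0,0), D=(6.00,0)
B = A + 4.00·(cos104°, sin104°) = (-0.9677, 3.8812)
|BD| = 7.9757
circle(B,4.00) ∩ circle(D,10.00): a=-1.2781, h=3.7903
  candidates: C₊=(-0.2398,7.8144) cross=30.230; C₋=(-3.9287,1.1919) cross=-30.230
  mode - wants cross < 0 → take C=(-3.9287,1.1919) (cross=-30.230)
ex = (C−B)/|BC| = (-0.7403,-0.6723); ey = (0.6723,-0.7403)
P = B + 3.13·ex + -2.89·ey = (-5.2277,3.9162)

-5.23 3.92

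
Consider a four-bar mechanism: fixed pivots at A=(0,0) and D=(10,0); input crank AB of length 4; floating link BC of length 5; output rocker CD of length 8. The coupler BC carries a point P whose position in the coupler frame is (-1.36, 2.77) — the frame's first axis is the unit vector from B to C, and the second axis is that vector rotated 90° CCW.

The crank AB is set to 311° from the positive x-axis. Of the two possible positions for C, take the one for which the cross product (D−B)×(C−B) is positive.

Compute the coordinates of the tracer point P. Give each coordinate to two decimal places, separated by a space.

-0.03 -4.58

A=(0,0), D=(10.00,0)
B = A + 4.00·(cos311°, sin311°) = (2.6242, -3.0188)
|BD| = 7.9696
circle(B,5.00) ∩ circle(D,8.00): a=1.5380, h=4.7576
  candidates: C₊=(2.2455,1.9668) cross=37.916; C₋=(5.8498,-6.8393) cross=-37.916
  mode + wants cross > 0 → take C=(2.2455,1.9668) (cross=37.916)
ex = (C−B)/|BC| = (-0.0757,0.9971); ey = (-0.9971,-0.0757)
P = B + -1.36·ex + 2.77·ey = (-0.0348,-4.5847)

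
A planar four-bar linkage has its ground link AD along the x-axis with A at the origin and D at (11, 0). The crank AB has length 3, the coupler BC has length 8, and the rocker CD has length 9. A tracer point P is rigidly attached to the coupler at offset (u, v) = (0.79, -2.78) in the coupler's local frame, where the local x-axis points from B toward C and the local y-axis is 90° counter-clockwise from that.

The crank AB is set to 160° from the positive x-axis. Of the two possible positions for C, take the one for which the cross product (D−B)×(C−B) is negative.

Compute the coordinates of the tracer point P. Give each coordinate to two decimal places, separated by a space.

-4.10 -1.57

A=(0,0), D=(11.00,0)
B = A + 3.00·(cos160°, sin160°) = (-2.8191, 1.0261)
|BD| = 13.8571
circle(B,8.00) ∩ circle(D,9.00): a=6.3152, h=4.9111
  candidates: C₊=(3.8424,5.4561) cross=68.054; C₋=(3.1151,-4.3392) cross=-68.054
  mode - wants cross < 0 → take C=(3.1151,-4.3392) (cross=-68.054)
ex = (C−B)/|BC| = (0.7418,-0.6707); ey = (0.6707,0.7418)
P = B + 0.79·ex + -2.78·ey = (-4.0975,-1.5659)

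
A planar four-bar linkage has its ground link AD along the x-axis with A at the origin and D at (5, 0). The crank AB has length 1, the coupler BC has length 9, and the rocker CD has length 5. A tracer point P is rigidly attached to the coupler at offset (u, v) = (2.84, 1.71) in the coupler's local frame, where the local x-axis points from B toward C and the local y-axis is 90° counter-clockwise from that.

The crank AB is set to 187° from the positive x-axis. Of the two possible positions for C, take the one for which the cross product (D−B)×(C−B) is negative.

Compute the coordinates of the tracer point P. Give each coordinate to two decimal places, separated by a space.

A=(0,0), D=(5.00,0)
B = A + 1.00·(cos187°, sin187°) = (-0.9925, -0.1219)
|BD| = 5.9938
circle(B,9.00) ∩ circle(D,5.00): a=7.6684, h=4.7112
  candidates: C₊=(6.5785,4.7443) cross=28.238; C₋=(6.7701,-4.6762) cross=-28.238
  mode - wants cross < 0 → take C=(6.7701,-4.6762) (cross=-28.238)
ex = (C−B)/|BC| = (0.8625,-0.5060); ey = (0.5060,0.8625)
P = B + 2.84·ex + 1.71·ey = (2.3223,-0.0841)

2.32 -0.08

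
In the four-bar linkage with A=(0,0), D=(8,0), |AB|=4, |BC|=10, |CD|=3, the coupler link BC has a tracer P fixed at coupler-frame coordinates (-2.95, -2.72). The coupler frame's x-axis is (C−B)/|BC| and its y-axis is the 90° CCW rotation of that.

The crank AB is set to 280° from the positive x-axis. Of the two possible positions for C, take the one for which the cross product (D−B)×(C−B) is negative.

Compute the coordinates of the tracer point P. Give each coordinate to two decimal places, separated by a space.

A=(0,0), D=(8.00,0)
B = A + 4.00·(cos280°, sin280°) = (0.6946, -3.9392)
|BD| = 8.2998
circle(B,10.00) ∩ circle(D,3.00): a=9.6320, h=2.6880
  candidates: C₊=(7.8968,2.9982) cross=22.310; C₋=(10.4483,-1.7337) cross=-22.310
  mode - wants cross < 0 → take C=(10.4483,-1.7337) (cross=-22.310)
ex = (C−B)/|BC| = (0.9754,0.2206); ey = (-0.2206,0.9754)
P = B + -2.95·ex + -2.72·ey = (-1.5829,-7.2429)

-1.58 -7.24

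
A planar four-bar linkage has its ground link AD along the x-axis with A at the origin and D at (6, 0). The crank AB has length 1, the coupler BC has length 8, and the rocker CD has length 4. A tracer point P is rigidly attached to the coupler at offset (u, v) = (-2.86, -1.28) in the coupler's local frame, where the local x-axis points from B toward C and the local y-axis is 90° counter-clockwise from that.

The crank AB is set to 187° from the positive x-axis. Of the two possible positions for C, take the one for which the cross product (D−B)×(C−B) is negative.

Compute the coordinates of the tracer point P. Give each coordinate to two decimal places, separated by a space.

A=(0,0), D=(6.00,0)
B = A + 1.00·(cos187°, sin187°) = (-0.9925, -0.1219)
|BD| = 6.9936
circle(B,8.00) ∩ circle(D,4.00): a=6.9285, h=3.9995
  candidates: C₊=(5.8652,3.9977) cross=27.971; C₋=(6.0046,-4.0000) cross=-27.971
  mode - wants cross < 0 → take C=(6.0046,-4.0000) (cross=-27.971)
ex = (C−B)/|BC| = (0.8746,-0.4848); ey = (0.4848,0.8746)
P = B + -2.86·ex + -1.28·ey = (-4.1145,0.1450)

-4.11 0.15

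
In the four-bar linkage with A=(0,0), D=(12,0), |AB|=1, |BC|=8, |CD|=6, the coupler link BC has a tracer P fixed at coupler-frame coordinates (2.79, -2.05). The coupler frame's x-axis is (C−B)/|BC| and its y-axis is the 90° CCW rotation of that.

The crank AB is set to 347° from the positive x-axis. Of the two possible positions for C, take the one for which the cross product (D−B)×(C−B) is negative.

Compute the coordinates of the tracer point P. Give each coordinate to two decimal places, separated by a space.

2.32 -3.42

A=(0,0), D=(12.00,0)
B = A + 1.00·(cos347°, sin347°) = (0.9744, -0.2250)
|BD| = 11.0279
circle(B,8.00) ∩ circle(D,6.00): a=6.7835, h=4.2408
  candidates: C₊=(7.6699,4.1534) cross=46.767; C₋=(7.8429,-4.3265) cross=-46.767
  mode - wants cross < 0 → take C=(7.8429,-4.3265) (cross=-46.767)
ex = (C−B)/|BC| = (0.8586,-0.5127); ey = (0.5127,0.8586)
P = B + 2.79·ex + -2.05·ey = (2.3188,-3.4154)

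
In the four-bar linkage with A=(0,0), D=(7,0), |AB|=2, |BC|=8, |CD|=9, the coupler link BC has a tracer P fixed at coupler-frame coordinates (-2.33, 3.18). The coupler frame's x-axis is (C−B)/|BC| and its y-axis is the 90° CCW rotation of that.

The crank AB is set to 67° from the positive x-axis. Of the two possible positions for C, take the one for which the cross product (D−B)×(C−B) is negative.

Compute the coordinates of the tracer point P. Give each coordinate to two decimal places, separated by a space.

4.06 4.03

A=(0,0), D=(7.00,0)
B = A + 2.00·(cos67°, sin67°) = (0.7815, 1.8410)
|BD| = 6.4853
circle(B,8.00) ∩ circle(D,9.00): a=1.9320, h=7.7632
  candidates: C₊=(4.8378,8.7364) cross=50.347; C₋=(0.4302,-6.1513) cross=-50.347
  mode - wants cross < 0 → take C=(0.4302,-6.1513) (cross=-50.347)
ex = (C−B)/|BC| = (-0.0439,-0.9990); ey = (0.9990,-0.0439)
P = B + -2.33·ex + 3.18·ey = (4.0607,4.0292)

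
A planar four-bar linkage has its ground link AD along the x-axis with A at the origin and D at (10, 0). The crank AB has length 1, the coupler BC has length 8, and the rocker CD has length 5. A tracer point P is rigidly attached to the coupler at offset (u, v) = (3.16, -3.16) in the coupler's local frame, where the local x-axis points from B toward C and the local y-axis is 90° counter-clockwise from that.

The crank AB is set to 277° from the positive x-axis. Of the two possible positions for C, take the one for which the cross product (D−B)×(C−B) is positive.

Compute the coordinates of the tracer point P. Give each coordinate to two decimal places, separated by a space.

A=(0,0), D=(10.00,0)
B = A + 1.00·(cos277°, sin277°) = (0.1219, -0.9925)
|BD| = 9.9279
circle(B,8.00) ∩ circle(D,5.00): a=6.9281, h=4.0002
  candidates: C₊=(6.6153,3.6802) cross=39.713; C₋=(7.4152,-4.2800) cross=-39.713
  mode + wants cross > 0 → take C=(6.6153,3.6802) (cross=39.713)
ex = (C−B)/|BC| = (0.8117,0.5841); ey = (-0.5841,0.8117)
P = B + 3.16·ex + -3.16·ey = (4.5325,-1.7117)

4.53 -1.71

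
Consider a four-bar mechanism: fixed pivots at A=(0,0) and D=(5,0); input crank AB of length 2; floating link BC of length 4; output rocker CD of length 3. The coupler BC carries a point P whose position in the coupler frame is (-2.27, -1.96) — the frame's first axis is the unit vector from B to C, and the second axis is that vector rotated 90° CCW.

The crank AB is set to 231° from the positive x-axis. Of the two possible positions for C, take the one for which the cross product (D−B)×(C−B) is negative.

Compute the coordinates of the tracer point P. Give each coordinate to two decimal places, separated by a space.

A=(0,0), D=(5.00,0)
B = A + 2.00·(cos231°, sin231°) = (-1.2586, -1.5543)
|BD| = 6.4488
circle(B,4.00) ∩ circle(D,3.00): a=3.7671, h=1.3449
  candidates: C₊=(2.0733,0.6589) cross=8.673; C₋=(2.7216,-1.9516) cross=-8.673
  mode - wants cross < 0 → take C=(2.7216,-1.9516) (cross=-8.673)
ex = (C−B)/|BC| = (0.9951,-0.0993); ey = (0.0993,0.9951)
P = B + -2.27·ex + -1.96·ey = (-3.7121,-3.2791)

-3.71 -3.28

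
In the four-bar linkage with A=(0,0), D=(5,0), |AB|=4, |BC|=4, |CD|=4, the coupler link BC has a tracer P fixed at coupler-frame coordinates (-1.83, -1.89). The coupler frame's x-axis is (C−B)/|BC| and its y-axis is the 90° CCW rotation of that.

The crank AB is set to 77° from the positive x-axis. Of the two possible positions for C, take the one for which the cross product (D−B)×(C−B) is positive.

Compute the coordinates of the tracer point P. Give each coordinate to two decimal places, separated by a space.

-0.88 1.96

A=(0,0), D=(5.00,0)
B = A + 4.00·(cos77°, sin77°) = (0.8998, 3.8975)
|BD| = 5.6570
circle(B,4.00) ∩ circle(D,4.00): a=2.8285, h=2.8283
  candidates: C₊=(4.8985,3.9987) cross=16.000; C₋=(1.0013,-0.1012) cross=-16.000
  mode + wants cross > 0 → take C=(4.8985,3.9987) (cross=16.000)
ex = (C−B)/|BC| = (0.9997,0.0253); ey = (-0.0253,0.9997)
P = B + -1.83·ex + -1.89·ey = (-0.8818,1.9618)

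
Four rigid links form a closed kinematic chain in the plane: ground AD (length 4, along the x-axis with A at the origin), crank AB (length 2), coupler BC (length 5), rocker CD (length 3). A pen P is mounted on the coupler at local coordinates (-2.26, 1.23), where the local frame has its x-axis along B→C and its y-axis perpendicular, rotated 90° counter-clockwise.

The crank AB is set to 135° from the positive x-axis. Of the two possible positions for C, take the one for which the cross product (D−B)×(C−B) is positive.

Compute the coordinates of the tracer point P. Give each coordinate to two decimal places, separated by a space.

A=(0,0), D=(4.00,0)
B = A + 2.00·(cos135°, sin135°) = (-1.4142, 1.4142)
|BD| = 5.5959
circle(B,5.00) ∩ circle(D,3.00): a=4.2276, h=2.6698
  candidates: C₊=(3.3508,2.9289) cross=14.940; C₋=(2.0014,-2.2373) cross=-14.940
  mode + wants cross > 0 → take C=(3.3508,2.9289) (cross=14.940)
ex = (C−B)/|BC| = (0.9530,0.3029); ey = (-0.3029,0.9530)
P = B + -2.26·ex + 1.23·ey = (-3.9406,1.9018)

-3.94 1.90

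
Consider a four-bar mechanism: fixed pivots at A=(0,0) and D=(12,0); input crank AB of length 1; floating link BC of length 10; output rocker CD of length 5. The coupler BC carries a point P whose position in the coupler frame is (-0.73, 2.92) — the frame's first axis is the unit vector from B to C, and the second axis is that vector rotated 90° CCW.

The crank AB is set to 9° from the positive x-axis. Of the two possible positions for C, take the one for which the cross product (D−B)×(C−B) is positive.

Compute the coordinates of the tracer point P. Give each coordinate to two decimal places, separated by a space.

-0.96 2.46

A=(0,0), D=(12.00,0)
B = A + 1.00·(cos9°, sin9°) = (0.9877, 0.1564)
|BD| = 11.0134
circle(B,10.00) ∩ circle(D,5.00): a=8.9116, h=4.5368
  candidates: C₊=(9.9629,4.5662) cross=49.966; C₋=(9.8340,-4.5065) cross=-49.966
  mode + wants cross > 0 → take C=(9.9629,4.5662) (cross=49.966)
ex = (C−B)/|BC| = (0.8975,0.4410); ey = (-0.4410,0.8975)
P = B + -0.73·ex + 2.92·ey = (-0.9552,2.4553)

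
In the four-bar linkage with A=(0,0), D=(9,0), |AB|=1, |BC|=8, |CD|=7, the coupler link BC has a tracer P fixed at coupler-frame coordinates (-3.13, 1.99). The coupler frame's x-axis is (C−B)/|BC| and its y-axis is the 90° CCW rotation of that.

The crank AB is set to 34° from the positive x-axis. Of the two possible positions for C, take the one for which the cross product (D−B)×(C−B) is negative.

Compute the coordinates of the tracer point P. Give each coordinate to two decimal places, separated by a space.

0.67 4.26

A=(0,0), D=(9.00,0)
B = A + 1.00·(cos34°, sin34°) = (0.8290, 0.5592)
|BD| = 8.1901
circle(B,8.00) ∩ circle(D,7.00): a=5.0108, h=6.2364
  candidates: C₊=(6.2539,6.4389) cross=51.076; C₋=(5.4023,-6.0047) cross=-51.076
  mode - wants cross < 0 → take C=(5.4023,-6.0047) (cross=-51.076)
ex = (C−B)/|BC| = (0.5717,-0.8205); ey = (0.8205,0.5717)
P = B + -3.13·ex + 1.99·ey = (0.6725,4.2649)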